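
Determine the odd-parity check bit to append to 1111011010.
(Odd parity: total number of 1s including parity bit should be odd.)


Number of 1s in data: 7
Parity bit: 0

0


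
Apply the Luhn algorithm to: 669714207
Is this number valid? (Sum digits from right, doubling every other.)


Luhn sum = 41
41 mod 10 = 1

Invalid (Luhn sum mod 10 = 1)


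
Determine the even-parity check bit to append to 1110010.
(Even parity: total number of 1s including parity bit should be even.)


Number of 1s in data: 4
Parity bit: 0

0


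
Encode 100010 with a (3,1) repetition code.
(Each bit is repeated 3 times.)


Each bit -> 3 copies

111000000000111000


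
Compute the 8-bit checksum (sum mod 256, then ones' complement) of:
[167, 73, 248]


Sum = 488 mod 256 = 232
Complement = 23

23


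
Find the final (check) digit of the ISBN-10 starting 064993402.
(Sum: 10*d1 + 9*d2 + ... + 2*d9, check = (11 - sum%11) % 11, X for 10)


Weighted sum: 238
238 mod 11 = 7

Check digit: 4


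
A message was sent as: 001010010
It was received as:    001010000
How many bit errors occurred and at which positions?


XOR: 000000010

1 error(s) at position(s): 7


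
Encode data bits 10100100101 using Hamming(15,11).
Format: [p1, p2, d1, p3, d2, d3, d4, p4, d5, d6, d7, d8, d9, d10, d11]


Parity bits: p1=1, p2=0, p3=1, p4=1

101101010100101


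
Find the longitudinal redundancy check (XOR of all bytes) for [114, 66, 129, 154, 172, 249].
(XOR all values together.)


XOR chain: 114 ^ 66 ^ 129 ^ 154 ^ 172 ^ 249 = 126

126


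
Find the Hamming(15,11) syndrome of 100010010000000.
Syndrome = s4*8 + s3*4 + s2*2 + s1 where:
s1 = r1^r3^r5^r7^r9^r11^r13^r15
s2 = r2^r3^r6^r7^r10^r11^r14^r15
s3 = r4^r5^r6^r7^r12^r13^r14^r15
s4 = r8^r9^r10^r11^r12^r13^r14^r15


s1=0, s2=0, s3=1, s4=1

Syndrome = 12 (error at position 12)


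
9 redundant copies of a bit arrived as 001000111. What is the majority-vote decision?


Ones: 4 out of 9
Threshold: 5

0 (4/9 voted 1)


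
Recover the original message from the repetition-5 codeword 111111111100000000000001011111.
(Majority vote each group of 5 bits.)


Groups: 11111, 11111, 00000, 00000, 00010, 11111
Majority votes: 110001

110001


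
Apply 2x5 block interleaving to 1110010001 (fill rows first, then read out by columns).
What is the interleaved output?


Matrix:
  11100
  10001
Read columns: 1110100001

1110100001


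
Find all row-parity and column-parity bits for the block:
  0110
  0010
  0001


Row parities: 011
Column parities: 0101

Row P: 011, Col P: 0101, Corner: 0


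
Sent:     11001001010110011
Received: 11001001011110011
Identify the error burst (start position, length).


XOR: 00000000001000000

Burst at position 10, length 1


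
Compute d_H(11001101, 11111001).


XOR: 00110100
Count of 1s: 3

3


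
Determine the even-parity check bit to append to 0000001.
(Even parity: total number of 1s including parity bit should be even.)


Number of 1s in data: 1
Parity bit: 1

1


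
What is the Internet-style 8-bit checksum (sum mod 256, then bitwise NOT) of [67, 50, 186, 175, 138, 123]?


Sum = 739 mod 256 = 227
Complement = 28

28


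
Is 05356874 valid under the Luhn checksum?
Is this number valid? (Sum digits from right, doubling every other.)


Luhn sum = 36
36 mod 10 = 6

Invalid (Luhn sum mod 10 = 6)


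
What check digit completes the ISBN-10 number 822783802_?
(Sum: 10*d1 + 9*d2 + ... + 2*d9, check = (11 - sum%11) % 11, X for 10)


Weighted sum: 262
262 mod 11 = 9

Check digit: 2


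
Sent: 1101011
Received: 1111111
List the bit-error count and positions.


XOR: 0010100

2 error(s) at position(s): 2, 4


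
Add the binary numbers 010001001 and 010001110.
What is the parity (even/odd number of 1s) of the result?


010001001 = 137
010001110 = 142
Sum = 279 = 100010111
1s count = 5

odd parity (5 ones in 100010111)


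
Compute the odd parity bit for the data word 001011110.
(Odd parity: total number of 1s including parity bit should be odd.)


Number of 1s in data: 5
Parity bit: 0

0


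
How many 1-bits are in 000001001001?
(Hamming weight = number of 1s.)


Counting 1s in 000001001001

3


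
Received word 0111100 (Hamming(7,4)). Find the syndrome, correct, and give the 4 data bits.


Syndrome = 0: no error detected

Data: 1100 (no errors)


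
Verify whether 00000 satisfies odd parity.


Number of 1s: 0

No, parity error (0 ones)


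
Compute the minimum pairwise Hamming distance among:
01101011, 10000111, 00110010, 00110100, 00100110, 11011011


Comparing all pairs, minimum distance: 2
Can detect 1 errors, correct 0 errors

2


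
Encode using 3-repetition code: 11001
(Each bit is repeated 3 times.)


Each bit -> 3 copies

111111000000111


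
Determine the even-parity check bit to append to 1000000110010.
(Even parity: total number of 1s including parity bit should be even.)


Number of 1s in data: 4
Parity bit: 0

0


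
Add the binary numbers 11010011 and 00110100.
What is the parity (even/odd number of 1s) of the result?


11010011 = 211
00110100 = 52
Sum = 263 = 100000111
1s count = 4

even parity (4 ones in 100000111)


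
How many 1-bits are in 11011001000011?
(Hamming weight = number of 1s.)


Counting 1s in 11011001000011

7


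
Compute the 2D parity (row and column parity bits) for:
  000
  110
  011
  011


Row parities: 0000
Column parities: 110

Row P: 0000, Col P: 110, Corner: 0


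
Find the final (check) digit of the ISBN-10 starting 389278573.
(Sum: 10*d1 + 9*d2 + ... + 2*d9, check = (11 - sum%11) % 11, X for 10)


Weighted sum: 317
317 mod 11 = 9

Check digit: 2


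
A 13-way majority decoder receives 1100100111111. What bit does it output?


Ones: 9 out of 13
Threshold: 7

1 (9/13 voted 1)


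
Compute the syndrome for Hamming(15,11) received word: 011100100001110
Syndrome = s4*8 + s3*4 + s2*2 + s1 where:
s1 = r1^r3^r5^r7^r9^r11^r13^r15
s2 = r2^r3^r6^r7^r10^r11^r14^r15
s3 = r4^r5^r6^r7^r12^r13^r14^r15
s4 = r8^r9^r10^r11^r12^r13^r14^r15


s1=1, s2=0, s3=1, s4=1

Syndrome = 13 (error at position 13)


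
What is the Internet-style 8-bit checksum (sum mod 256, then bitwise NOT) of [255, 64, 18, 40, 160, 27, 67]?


Sum = 631 mod 256 = 119
Complement = 136

136


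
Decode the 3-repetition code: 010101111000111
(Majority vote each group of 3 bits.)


Groups: 010, 101, 111, 000, 111
Majority votes: 01101

01101


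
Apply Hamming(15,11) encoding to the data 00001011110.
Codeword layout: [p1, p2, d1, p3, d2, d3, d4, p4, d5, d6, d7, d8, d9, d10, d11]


Parity bits: p1=1, p2=0, p3=1, p4=1

100100011011110


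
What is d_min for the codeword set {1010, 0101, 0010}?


Comparing all pairs, minimum distance: 1
Can detect 0 errors, correct 0 errors

1


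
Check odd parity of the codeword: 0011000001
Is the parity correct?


Number of 1s: 3

Yes, parity is correct (3 ones)


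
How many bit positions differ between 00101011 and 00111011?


XOR: 00010000
Count of 1s: 1

1


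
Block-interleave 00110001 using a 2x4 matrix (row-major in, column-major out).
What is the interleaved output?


Matrix:
  0011
  0001
Read columns: 00001011

00001011


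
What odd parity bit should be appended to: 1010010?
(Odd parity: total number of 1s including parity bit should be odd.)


Number of 1s in data: 3
Parity bit: 0

0


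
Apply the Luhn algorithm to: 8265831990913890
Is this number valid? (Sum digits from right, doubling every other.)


Luhn sum = 80
80 mod 10 = 0

Valid (Luhn sum mod 10 = 0)


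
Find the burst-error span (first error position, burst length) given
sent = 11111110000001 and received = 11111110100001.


XOR: 00000000100000

Burst at position 8, length 1


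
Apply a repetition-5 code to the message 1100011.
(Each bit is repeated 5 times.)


Each bit -> 5 copies

11111111110000000000000001111111111


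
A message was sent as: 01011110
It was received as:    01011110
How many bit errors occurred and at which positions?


XOR: 00000000

0 errors (received matches sent)


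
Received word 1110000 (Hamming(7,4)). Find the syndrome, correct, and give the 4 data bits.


Syndrome = 0: no error detected

Data: 1000 (no errors)


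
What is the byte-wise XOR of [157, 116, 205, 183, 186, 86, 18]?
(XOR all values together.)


XOR chain: 157 ^ 116 ^ 205 ^ 183 ^ 186 ^ 86 ^ 18 = 109

109


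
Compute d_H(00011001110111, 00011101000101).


XOR: 00000100110010
Count of 1s: 4

4


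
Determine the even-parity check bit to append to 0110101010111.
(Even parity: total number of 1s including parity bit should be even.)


Number of 1s in data: 8
Parity bit: 0

0


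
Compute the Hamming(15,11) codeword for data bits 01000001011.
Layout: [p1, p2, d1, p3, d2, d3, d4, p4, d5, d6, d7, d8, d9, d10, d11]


Parity bits: p1=0, p2=0, p3=0, p4=1

000010010001011


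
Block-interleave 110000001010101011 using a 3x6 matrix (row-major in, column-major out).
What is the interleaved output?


Matrix:
  110000
  001010
  101011
Read columns: 101100011000011001

101100011000011001


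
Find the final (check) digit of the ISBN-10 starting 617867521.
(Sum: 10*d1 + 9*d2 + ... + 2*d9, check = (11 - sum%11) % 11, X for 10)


Weighted sum: 280
280 mod 11 = 5

Check digit: 6


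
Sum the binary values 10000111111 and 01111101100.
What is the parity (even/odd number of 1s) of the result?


10000111111 = 1087
01111101100 = 1004
Sum = 2091 = 100000101011
1s count = 5

odd parity (5 ones in 100000101011)


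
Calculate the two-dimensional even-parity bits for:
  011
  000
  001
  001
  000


Row parities: 00110
Column parities: 011

Row P: 00110, Col P: 011, Corner: 0


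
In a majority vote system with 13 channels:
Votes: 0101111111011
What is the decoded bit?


Ones: 10 out of 13
Threshold: 7

1 (10/13 voted 1)


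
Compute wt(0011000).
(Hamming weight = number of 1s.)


Counting 1s in 0011000

2


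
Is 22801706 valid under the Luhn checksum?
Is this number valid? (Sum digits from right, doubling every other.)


Luhn sum = 28
28 mod 10 = 8

Invalid (Luhn sum mod 10 = 8)


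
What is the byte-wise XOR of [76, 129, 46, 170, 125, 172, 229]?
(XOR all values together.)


XOR chain: 76 ^ 129 ^ 46 ^ 170 ^ 125 ^ 172 ^ 229 = 125

125


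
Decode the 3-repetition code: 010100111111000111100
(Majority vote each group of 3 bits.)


Groups: 010, 100, 111, 111, 000, 111, 100
Majority votes: 0011010

0011010


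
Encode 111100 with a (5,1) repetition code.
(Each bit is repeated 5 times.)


Each bit -> 5 copies

111111111111111111110000000000


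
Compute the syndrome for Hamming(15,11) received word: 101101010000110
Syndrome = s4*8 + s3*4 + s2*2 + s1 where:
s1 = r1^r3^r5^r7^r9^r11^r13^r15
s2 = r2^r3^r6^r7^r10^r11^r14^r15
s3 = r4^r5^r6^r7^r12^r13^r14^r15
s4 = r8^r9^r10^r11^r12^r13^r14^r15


s1=1, s2=1, s3=0, s4=1

Syndrome = 11 (error at position 11)


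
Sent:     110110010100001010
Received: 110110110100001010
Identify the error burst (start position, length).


XOR: 000000100000000000

Burst at position 6, length 1


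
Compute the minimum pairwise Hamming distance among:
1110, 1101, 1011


Comparing all pairs, minimum distance: 2
Can detect 1 errors, correct 0 errors

2


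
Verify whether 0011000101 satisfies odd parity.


Number of 1s: 4

No, parity error (4 ones)


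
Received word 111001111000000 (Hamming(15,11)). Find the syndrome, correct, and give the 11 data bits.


Syndrome = 0: no error detected

Data: 10111000000 (no errors)


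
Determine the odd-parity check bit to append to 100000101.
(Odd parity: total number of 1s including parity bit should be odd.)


Number of 1s in data: 3
Parity bit: 0

0


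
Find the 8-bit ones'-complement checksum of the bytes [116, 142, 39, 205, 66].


Sum = 568 mod 256 = 56
Complement = 199

199


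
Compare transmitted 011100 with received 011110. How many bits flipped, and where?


XOR: 000010

1 error(s) at position(s): 4


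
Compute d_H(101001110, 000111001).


XOR: 101110111
Count of 1s: 7

7


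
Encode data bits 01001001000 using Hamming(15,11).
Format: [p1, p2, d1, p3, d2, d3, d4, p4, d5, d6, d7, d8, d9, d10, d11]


Parity bits: p1=0, p2=0, p3=0, p4=0

000010001001000


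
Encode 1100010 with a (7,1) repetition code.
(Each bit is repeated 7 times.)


Each bit -> 7 copies

1111111111111100000000000000000000011111110000000


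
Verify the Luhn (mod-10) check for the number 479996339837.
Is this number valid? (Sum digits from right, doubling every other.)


Luhn sum = 87
87 mod 10 = 7

Invalid (Luhn sum mod 10 = 7)


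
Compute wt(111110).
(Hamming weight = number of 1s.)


Counting 1s in 111110

5


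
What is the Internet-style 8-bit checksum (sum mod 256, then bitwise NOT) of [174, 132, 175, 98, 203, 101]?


Sum = 883 mod 256 = 115
Complement = 140

140


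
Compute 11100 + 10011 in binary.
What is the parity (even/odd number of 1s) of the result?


11100 = 28
10011 = 19
Sum = 47 = 101111
1s count = 5

odd parity (5 ones in 101111)


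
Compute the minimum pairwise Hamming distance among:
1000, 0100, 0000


Comparing all pairs, minimum distance: 1
Can detect 0 errors, correct 0 errors

1


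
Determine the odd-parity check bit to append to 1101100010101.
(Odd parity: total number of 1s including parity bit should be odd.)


Number of 1s in data: 7
Parity bit: 0

0


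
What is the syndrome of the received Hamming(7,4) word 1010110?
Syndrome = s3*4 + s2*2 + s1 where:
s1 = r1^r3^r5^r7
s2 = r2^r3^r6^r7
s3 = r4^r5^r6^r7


s1=1, s2=0, s3=0

Syndrome = 1 (error at position 1)


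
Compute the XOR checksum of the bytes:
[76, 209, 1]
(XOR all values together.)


XOR chain: 76 ^ 209 ^ 1 = 156

156


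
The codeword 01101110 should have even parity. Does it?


Number of 1s: 5

No, parity error (5 ones)


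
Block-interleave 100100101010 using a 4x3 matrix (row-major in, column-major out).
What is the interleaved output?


Matrix:
  100
  100
  101
  010
Read columns: 111000010010

111000010010


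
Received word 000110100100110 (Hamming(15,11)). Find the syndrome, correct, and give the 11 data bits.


Syndrome = 15: error at position 15

Data: 01010100111 (corrected bit 15)


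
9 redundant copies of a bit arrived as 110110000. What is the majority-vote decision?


Ones: 4 out of 9
Threshold: 5

0 (4/9 voted 1)


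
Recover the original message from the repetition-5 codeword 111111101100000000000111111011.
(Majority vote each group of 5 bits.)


Groups: 11111, 11011, 00000, 00000, 01111, 11011
Majority votes: 110011

110011


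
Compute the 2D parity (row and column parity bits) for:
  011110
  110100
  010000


Row parities: 011
Column parities: 111010

Row P: 011, Col P: 111010, Corner: 0


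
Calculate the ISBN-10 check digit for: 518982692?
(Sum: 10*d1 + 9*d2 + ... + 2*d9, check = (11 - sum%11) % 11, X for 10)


Weighted sum: 299
299 mod 11 = 2

Check digit: 9


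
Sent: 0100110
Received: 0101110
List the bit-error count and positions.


XOR: 0001000

1 error(s) at position(s): 3


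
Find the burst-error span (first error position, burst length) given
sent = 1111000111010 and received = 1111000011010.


XOR: 0000000100000

Burst at position 7, length 1


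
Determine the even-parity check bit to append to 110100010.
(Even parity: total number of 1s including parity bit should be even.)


Number of 1s in data: 4
Parity bit: 0

0


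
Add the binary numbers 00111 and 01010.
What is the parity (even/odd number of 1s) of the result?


00111 = 7
01010 = 10
Sum = 17 = 10001
1s count = 2

even parity (2 ones in 10001)


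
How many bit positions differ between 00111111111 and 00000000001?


XOR: 00111111110
Count of 1s: 8

8


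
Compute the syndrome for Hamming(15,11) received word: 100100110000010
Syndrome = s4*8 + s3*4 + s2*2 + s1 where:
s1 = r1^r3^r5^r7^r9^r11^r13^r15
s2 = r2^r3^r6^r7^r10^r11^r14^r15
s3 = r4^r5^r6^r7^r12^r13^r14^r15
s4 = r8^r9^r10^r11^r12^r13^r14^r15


s1=0, s2=0, s3=1, s4=0

Syndrome = 4 (error at position 4)


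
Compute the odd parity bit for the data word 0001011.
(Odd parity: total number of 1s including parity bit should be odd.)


Number of 1s in data: 3
Parity bit: 0

0


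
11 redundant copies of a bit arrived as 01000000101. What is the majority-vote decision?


Ones: 3 out of 11
Threshold: 6

0 (3/11 voted 1)


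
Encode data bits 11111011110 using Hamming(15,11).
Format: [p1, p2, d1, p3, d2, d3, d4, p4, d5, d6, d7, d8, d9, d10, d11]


Parity bits: p1=0, p2=1, p3=0, p4=1

011011111011110


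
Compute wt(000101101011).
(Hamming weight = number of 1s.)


Counting 1s in 000101101011

6


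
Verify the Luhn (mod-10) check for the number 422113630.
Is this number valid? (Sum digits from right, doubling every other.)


Luhn sum = 31
31 mod 10 = 1

Invalid (Luhn sum mod 10 = 1)


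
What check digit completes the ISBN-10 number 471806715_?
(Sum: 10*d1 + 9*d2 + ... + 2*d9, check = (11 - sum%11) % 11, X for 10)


Weighted sum: 238
238 mod 11 = 7

Check digit: 4


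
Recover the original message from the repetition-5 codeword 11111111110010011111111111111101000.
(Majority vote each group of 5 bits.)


Groups: 11111, 11111, 00100, 11111, 11111, 11111, 01000
Majority votes: 1101110

1101110


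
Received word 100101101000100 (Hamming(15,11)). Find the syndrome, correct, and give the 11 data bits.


Syndrome = 0: no error detected

Data: 00111000100 (no errors)


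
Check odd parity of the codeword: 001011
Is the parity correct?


Number of 1s: 3

Yes, parity is correct (3 ones)


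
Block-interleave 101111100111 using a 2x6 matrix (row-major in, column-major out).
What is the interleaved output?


Matrix:
  101111
  100111
Read columns: 110010111111

110010111111


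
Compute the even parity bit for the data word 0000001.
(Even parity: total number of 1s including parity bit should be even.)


Number of 1s in data: 1
Parity bit: 1

1


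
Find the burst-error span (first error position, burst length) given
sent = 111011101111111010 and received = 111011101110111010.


XOR: 000000000001000000

Burst at position 11, length 1


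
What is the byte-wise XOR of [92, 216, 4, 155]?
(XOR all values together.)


XOR chain: 92 ^ 216 ^ 4 ^ 155 = 27

27


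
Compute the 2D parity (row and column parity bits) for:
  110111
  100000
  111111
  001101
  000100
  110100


Row parities: 110111
Column parities: 010101

Row P: 110111, Col P: 010101, Corner: 1


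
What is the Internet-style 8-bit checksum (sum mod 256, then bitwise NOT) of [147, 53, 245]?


Sum = 445 mod 256 = 189
Complement = 66

66


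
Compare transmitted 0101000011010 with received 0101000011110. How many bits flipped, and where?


XOR: 0000000000100

1 error(s) at position(s): 10


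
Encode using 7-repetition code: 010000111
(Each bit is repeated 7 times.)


Each bit -> 7 copies

000000011111110000000000000000000000000000111111111111111111111


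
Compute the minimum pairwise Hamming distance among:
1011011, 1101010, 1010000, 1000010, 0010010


Comparing all pairs, minimum distance: 2
Can detect 1 errors, correct 0 errors

2


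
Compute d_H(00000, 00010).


XOR: 00010
Count of 1s: 1

1


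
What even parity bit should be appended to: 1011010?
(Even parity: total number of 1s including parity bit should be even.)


Number of 1s in data: 4
Parity bit: 0

0


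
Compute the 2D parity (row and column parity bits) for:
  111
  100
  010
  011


Row parities: 1110
Column parities: 010

Row P: 1110, Col P: 010, Corner: 1


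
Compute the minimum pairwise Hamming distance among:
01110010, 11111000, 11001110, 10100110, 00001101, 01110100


Comparing all pairs, minimum distance: 2
Can detect 1 errors, correct 0 errors

2


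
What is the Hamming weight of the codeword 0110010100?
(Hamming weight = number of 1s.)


Counting 1s in 0110010100

4


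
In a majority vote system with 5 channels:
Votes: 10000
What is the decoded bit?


Ones: 1 out of 5
Threshold: 3

0 (1/5 voted 1)


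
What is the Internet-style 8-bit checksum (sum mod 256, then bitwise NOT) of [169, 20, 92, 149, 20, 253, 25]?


Sum = 728 mod 256 = 216
Complement = 39

39


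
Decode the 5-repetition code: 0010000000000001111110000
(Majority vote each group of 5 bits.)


Groups: 00100, 00000, 00000, 11111, 10000
Majority votes: 00010

00010


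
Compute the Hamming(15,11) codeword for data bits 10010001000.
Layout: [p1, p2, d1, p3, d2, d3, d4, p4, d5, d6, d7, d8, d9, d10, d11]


Parity bits: p1=0, p2=0, p3=0, p4=1

001000110001000


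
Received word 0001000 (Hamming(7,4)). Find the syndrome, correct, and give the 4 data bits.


Syndrome = 4: error at position 4

Data: 0000 (corrected bit 4)


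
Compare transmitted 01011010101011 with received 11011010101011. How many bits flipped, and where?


XOR: 10000000000000

1 error(s) at position(s): 0


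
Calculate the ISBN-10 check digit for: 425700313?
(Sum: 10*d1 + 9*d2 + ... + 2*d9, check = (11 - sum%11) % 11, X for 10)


Weighted sum: 168
168 mod 11 = 3

Check digit: 8


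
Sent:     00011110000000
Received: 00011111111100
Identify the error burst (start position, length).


XOR: 00000001111100

Burst at position 7, length 5


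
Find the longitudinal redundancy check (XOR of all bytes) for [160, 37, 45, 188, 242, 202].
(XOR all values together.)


XOR chain: 160 ^ 37 ^ 45 ^ 188 ^ 242 ^ 202 = 44

44


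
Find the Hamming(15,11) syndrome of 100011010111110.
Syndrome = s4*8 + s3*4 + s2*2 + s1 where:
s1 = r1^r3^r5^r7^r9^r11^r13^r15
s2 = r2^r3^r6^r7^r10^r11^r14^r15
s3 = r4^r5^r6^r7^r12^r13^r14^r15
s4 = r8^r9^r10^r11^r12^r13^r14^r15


s1=0, s2=0, s3=1, s4=0

Syndrome = 4 (error at position 4)


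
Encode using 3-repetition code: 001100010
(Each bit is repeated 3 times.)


Each bit -> 3 copies

000000111111000000000111000


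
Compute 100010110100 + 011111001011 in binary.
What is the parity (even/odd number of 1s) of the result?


100010110100 = 2228
011111001011 = 1995
Sum = 4223 = 1000001111111
1s count = 8

even parity (8 ones in 1000001111111)


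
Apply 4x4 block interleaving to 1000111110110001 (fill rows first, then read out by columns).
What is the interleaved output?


Matrix:
  1000
  1111
  1011
  0001
Read columns: 1110010001100111

1110010001100111


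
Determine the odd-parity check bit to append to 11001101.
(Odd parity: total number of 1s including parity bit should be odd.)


Number of 1s in data: 5
Parity bit: 0

0


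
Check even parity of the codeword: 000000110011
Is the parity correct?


Number of 1s: 4

Yes, parity is correct (4 ones)


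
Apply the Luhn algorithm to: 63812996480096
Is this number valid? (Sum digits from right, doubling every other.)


Luhn sum = 73
73 mod 10 = 3

Invalid (Luhn sum mod 10 = 3)


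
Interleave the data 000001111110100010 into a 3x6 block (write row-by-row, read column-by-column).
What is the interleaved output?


Matrix:
  000001
  111110
  100010
Read columns: 011010010010011100

011010010010011100


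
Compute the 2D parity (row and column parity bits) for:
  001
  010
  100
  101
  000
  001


Row parities: 111001
Column parities: 011

Row P: 111001, Col P: 011, Corner: 0


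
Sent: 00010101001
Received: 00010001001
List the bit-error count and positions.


XOR: 00000100000

1 error(s) at position(s): 5


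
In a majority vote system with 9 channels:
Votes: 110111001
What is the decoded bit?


Ones: 6 out of 9
Threshold: 5

1 (6/9 voted 1)


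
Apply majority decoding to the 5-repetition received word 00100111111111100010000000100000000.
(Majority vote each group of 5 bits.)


Groups: 00100, 11111, 11111, 00010, 00000, 01000, 00000
Majority votes: 0110000

0110000


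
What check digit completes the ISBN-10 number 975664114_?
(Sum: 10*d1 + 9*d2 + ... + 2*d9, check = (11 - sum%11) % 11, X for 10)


Weighted sum: 306
306 mod 11 = 9

Check digit: 2


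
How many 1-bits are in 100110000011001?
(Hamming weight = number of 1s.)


Counting 1s in 100110000011001

6


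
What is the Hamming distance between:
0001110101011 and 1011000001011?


XOR: 1010110100000
Count of 1s: 5

5


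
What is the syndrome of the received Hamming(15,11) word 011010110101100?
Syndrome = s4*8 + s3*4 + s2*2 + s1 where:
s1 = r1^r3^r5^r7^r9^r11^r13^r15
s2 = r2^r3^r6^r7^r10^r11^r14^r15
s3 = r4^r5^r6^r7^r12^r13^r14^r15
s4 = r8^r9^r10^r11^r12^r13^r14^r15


s1=0, s2=0, s3=0, s4=0

Syndrome = 0 (no error)


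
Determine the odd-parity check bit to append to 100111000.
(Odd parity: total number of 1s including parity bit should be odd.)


Number of 1s in data: 4
Parity bit: 1

1


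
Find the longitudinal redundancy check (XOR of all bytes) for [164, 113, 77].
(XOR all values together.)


XOR chain: 164 ^ 113 ^ 77 = 152

152


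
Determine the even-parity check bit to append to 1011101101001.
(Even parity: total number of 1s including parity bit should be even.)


Number of 1s in data: 8
Parity bit: 0

0


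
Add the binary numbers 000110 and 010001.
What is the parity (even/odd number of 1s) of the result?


000110 = 6
010001 = 17
Sum = 23 = 10111
1s count = 4

even parity (4 ones in 10111)


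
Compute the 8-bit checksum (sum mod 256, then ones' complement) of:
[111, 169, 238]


Sum = 518 mod 256 = 6
Complement = 249

249


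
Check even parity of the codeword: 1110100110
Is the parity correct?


Number of 1s: 6

Yes, parity is correct (6 ones)


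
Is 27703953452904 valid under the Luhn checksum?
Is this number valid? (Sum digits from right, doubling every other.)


Luhn sum = 65
65 mod 10 = 5

Invalid (Luhn sum mod 10 = 5)


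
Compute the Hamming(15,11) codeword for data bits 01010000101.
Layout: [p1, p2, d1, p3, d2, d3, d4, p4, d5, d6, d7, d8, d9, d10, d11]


Parity bits: p1=0, p2=0, p3=0, p4=0

000010100000101


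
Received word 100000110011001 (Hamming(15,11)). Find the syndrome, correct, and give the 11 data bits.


Syndrome = 6: error at position 6

Data: 00110011001 (corrected bit 6)


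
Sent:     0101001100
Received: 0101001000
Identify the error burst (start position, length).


XOR: 0000000100

Burst at position 7, length 1


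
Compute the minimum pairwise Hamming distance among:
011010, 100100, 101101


Comparing all pairs, minimum distance: 2
Can detect 1 errors, correct 0 errors

2


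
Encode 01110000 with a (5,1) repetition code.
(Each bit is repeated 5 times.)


Each bit -> 5 copies

0000011111111111111100000000000000000000


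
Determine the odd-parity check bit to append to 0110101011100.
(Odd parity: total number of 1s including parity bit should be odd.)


Number of 1s in data: 7
Parity bit: 0

0


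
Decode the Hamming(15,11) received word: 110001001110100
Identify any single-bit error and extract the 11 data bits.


Syndrome = 0: no error detected

Data: 00101110100 (no errors)


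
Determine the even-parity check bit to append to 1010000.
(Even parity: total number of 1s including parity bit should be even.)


Number of 1s in data: 2
Parity bit: 0

0


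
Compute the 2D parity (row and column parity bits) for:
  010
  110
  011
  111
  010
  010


Row parities: 100111
Column parities: 000

Row P: 100111, Col P: 000, Corner: 0


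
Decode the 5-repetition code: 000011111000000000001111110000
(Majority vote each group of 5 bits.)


Groups: 00001, 11110, 00000, 00000, 11111, 10000
Majority votes: 010010

010010


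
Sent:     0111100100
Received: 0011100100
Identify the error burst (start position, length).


XOR: 0100000000

Burst at position 1, length 1


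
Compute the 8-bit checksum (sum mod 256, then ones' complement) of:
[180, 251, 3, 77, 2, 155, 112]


Sum = 780 mod 256 = 12
Complement = 243

243


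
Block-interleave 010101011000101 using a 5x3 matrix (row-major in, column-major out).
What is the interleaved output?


Matrix:
  010
  101
  011
  000
  101
Read columns: 010011010001101

010011010001101


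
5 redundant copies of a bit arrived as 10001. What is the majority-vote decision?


Ones: 2 out of 5
Threshold: 3

0 (2/5 voted 1)


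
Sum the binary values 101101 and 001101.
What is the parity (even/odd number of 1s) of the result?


101101 = 45
001101 = 13
Sum = 58 = 111010
1s count = 4

even parity (4 ones in 111010)


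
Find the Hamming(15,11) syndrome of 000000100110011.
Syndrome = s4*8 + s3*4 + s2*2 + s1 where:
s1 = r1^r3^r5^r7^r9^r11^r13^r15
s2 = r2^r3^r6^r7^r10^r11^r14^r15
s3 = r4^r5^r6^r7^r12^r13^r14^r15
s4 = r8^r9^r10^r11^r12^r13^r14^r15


s1=1, s2=1, s3=1, s4=0

Syndrome = 7 (error at position 7)


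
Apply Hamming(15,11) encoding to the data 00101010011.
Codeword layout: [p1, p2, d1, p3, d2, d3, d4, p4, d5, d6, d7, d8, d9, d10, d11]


Parity bits: p1=1, p2=0, p3=1, p4=0

100101001010011


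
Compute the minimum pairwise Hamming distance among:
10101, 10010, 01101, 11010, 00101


Comparing all pairs, minimum distance: 1
Can detect 0 errors, correct 0 errors

1


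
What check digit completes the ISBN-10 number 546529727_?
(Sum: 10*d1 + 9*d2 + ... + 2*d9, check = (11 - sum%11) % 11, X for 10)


Weighted sum: 274
274 mod 11 = 10

Check digit: 1


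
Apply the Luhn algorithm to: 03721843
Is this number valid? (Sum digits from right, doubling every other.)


Luhn sum = 31
31 mod 10 = 1

Invalid (Luhn sum mod 10 = 1)


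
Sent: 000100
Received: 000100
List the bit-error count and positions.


XOR: 000000

0 errors (received matches sent)


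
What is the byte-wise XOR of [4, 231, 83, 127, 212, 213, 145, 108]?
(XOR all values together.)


XOR chain: 4 ^ 231 ^ 83 ^ 127 ^ 212 ^ 213 ^ 145 ^ 108 = 51

51


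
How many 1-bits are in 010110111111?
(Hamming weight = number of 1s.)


Counting 1s in 010110111111

9


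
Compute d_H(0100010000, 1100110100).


XOR: 1000100100
Count of 1s: 3

3


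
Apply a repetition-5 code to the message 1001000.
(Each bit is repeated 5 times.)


Each bit -> 5 copies

11111000000000011111000000000000000


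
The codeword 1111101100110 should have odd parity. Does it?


Number of 1s: 9

Yes, parity is correct (9 ones)


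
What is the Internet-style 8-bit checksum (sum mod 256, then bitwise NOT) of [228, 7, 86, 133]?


Sum = 454 mod 256 = 198
Complement = 57

57


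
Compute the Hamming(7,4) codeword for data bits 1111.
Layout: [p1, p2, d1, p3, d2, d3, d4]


Parity bits: p1=1, p2=1, p3=1

1111111


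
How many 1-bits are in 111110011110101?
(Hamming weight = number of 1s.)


Counting 1s in 111110011110101

11


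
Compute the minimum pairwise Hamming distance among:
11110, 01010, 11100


Comparing all pairs, minimum distance: 1
Can detect 0 errors, correct 0 errors

1


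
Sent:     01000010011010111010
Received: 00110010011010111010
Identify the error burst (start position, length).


XOR: 01110000000000000000

Burst at position 1, length 3


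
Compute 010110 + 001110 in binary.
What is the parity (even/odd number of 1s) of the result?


010110 = 22
001110 = 14
Sum = 36 = 100100
1s count = 2

even parity (2 ones in 100100)


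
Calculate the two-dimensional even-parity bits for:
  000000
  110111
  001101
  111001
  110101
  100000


Row parities: 011001
Column parities: 010110

Row P: 011001, Col P: 010110, Corner: 1


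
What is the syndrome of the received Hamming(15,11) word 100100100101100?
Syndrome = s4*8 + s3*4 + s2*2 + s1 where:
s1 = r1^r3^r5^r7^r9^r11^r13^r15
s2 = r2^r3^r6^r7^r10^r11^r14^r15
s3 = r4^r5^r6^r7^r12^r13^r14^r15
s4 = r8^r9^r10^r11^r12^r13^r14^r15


s1=1, s2=0, s3=0, s4=1

Syndrome = 9 (error at position 9)


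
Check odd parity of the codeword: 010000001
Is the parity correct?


Number of 1s: 2

No, parity error (2 ones)


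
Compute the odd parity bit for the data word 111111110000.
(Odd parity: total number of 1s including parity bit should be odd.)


Number of 1s in data: 8
Parity bit: 1

1


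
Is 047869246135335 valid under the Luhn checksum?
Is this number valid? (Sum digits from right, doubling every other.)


Luhn sum = 73
73 mod 10 = 3

Invalid (Luhn sum mod 10 = 3)


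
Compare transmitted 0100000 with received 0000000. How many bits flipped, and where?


XOR: 0100000

1 error(s) at position(s): 1


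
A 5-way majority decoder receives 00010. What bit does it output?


Ones: 1 out of 5
Threshold: 3

0 (1/5 voted 1)


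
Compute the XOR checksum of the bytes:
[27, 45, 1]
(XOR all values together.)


XOR chain: 27 ^ 45 ^ 1 = 55

55


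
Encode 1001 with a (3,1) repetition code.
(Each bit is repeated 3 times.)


Each bit -> 3 copies

111000000111


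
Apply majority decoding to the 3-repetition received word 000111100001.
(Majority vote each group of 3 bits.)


Groups: 000, 111, 100, 001
Majority votes: 0100

0100


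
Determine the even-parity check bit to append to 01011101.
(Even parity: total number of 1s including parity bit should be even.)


Number of 1s in data: 5
Parity bit: 1

1


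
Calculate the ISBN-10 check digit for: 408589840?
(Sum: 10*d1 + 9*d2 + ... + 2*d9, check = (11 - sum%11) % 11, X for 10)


Weighted sum: 276
276 mod 11 = 1

Check digit: X


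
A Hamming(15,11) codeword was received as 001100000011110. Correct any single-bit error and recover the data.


Syndrome = 3: error at position 3

Data: 00000011110 (corrected bit 3)


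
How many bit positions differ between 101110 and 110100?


XOR: 011010
Count of 1s: 3

3


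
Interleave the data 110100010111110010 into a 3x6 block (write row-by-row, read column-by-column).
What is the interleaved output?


Matrix:
  110100
  010111
  110010
Read columns: 101111000110011010

101111000110011010


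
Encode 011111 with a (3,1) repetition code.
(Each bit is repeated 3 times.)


Each bit -> 3 copies

000111111111111111


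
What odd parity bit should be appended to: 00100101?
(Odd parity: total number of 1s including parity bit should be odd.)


Number of 1s in data: 3
Parity bit: 0

0


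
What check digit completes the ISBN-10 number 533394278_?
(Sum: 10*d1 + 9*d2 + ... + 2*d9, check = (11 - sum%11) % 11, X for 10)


Weighted sum: 241
241 mod 11 = 10

Check digit: 1


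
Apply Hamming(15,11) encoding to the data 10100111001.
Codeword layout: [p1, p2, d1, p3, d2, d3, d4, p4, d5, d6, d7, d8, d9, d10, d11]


Parity bits: p1=1, p2=1, p3=1, p4=0

111101000111001


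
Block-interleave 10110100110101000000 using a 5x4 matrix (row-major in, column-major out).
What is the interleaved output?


Matrix:
  1011
  0100
  1101
  0100
  0000
Read columns: 10100011101000010100

10100011101000010100


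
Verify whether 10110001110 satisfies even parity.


Number of 1s: 6

Yes, parity is correct (6 ones)


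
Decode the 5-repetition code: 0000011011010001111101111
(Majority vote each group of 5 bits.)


Groups: 00000, 11011, 01000, 11111, 01111
Majority votes: 01011

01011


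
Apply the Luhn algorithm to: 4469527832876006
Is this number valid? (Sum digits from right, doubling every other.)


Luhn sum = 71
71 mod 10 = 1

Invalid (Luhn sum mod 10 = 1)


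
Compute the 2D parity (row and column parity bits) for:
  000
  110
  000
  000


Row parities: 0000
Column parities: 110

Row P: 0000, Col P: 110, Corner: 0


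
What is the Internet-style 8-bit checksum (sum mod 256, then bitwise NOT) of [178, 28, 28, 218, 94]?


Sum = 546 mod 256 = 34
Complement = 221

221


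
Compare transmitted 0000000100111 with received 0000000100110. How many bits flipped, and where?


XOR: 0000000000001

1 error(s) at position(s): 12


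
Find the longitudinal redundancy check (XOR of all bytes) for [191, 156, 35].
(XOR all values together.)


XOR chain: 191 ^ 156 ^ 35 = 0

0


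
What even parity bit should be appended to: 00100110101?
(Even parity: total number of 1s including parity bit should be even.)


Number of 1s in data: 5
Parity bit: 1

1


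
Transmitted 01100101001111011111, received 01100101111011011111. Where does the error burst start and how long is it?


XOR: 00000000110100000000

Burst at position 8, length 4


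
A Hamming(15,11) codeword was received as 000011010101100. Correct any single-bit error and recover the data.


Syndrome = 0: no error detected

Data: 01100101100 (no errors)


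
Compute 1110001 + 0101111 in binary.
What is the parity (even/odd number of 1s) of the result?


1110001 = 113
0101111 = 47
Sum = 160 = 10100000
1s count = 2

even parity (2 ones in 10100000)


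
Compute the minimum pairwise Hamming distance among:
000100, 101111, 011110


Comparing all pairs, minimum distance: 3
Can detect 2 errors, correct 1 errors

3


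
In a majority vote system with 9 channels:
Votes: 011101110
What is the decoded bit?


Ones: 6 out of 9
Threshold: 5

1 (6/9 voted 1)


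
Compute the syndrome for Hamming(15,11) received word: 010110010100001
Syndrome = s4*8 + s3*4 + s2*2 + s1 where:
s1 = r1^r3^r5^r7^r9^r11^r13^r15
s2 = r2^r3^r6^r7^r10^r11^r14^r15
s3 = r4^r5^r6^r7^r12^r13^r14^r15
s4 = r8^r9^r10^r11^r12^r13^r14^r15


s1=0, s2=1, s3=1, s4=1

Syndrome = 14 (error at position 14)


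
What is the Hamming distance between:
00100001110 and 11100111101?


XOR: 11000110011
Count of 1s: 6

6


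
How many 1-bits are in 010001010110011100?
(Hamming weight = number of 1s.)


Counting 1s in 010001010110011100

8


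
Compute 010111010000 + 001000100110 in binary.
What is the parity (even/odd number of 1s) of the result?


010111010000 = 1488
001000100110 = 550
Sum = 2038 = 11111110110
1s count = 9

odd parity (9 ones in 11111110110)


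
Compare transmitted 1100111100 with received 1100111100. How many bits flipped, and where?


XOR: 0000000000

0 errors (received matches sent)


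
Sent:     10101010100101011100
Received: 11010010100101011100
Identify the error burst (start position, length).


XOR: 01111000000000000000

Burst at position 1, length 4


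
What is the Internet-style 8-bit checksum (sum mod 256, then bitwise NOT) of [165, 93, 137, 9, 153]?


Sum = 557 mod 256 = 45
Complement = 210

210


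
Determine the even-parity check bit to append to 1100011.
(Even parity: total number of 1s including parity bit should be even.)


Number of 1s in data: 4
Parity bit: 0

0


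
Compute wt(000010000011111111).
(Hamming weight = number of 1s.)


Counting 1s in 000010000011111111

9


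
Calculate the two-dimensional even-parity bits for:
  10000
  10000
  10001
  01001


Row parities: 1100
Column parities: 11000

Row P: 1100, Col P: 11000, Corner: 0


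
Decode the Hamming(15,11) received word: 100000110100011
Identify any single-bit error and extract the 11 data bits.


Syndrome = 5: error at position 5

Data: 01010100011 (corrected bit 5)


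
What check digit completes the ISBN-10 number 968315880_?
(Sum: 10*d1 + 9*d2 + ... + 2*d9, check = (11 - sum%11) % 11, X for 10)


Weighted sum: 316
316 mod 11 = 8

Check digit: 3


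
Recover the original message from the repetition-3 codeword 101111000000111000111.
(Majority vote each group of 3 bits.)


Groups: 101, 111, 000, 000, 111, 000, 111
Majority votes: 1100101

1100101
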